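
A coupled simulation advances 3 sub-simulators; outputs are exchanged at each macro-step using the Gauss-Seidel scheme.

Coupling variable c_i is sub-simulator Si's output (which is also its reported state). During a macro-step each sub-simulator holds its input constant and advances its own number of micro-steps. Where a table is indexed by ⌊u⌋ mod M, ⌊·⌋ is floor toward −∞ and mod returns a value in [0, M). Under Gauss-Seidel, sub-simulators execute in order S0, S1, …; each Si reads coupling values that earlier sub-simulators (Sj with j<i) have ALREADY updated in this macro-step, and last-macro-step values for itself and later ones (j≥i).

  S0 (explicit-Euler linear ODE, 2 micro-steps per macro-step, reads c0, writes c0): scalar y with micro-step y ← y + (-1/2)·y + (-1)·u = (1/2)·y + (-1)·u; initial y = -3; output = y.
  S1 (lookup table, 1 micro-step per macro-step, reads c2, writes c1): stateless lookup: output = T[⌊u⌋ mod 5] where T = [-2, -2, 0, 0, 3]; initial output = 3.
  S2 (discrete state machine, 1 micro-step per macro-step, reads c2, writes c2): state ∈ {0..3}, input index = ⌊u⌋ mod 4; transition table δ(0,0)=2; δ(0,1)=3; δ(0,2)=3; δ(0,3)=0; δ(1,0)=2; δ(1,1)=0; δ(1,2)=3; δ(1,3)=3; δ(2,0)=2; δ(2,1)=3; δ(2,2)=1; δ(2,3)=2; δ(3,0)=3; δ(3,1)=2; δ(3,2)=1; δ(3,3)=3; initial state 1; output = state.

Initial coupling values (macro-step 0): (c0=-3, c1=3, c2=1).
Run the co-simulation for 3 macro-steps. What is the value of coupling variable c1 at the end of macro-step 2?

c1 at macro-step 2 = -2

macro 1: S0 reads c0=-3 → after 2×micro: 15/4; S1 reads c2=1 → after 1×micro: -2; S2 reads c2=1 → after 1×micro: 0 ⇒ (c0=15/4, c1=-2, c2=0)
macro 2: S0 reads c0=15/4 → after 2×micro: -75/16; S1 reads c2=0 → after 1×micro: -2; S2 reads c2=0 → after 1×micro: 2 ⇒ (c0=-75/16, c1=-2, c2=2)
macro 3: S0 reads c0=-75/16 → after 2×micro: 375/64; S1 reads c2=2 → after 1×micro: 0; S2 reads c2=2 → after 1×micro: 1 ⇒ (c0=375/64, c1=0, c2=1)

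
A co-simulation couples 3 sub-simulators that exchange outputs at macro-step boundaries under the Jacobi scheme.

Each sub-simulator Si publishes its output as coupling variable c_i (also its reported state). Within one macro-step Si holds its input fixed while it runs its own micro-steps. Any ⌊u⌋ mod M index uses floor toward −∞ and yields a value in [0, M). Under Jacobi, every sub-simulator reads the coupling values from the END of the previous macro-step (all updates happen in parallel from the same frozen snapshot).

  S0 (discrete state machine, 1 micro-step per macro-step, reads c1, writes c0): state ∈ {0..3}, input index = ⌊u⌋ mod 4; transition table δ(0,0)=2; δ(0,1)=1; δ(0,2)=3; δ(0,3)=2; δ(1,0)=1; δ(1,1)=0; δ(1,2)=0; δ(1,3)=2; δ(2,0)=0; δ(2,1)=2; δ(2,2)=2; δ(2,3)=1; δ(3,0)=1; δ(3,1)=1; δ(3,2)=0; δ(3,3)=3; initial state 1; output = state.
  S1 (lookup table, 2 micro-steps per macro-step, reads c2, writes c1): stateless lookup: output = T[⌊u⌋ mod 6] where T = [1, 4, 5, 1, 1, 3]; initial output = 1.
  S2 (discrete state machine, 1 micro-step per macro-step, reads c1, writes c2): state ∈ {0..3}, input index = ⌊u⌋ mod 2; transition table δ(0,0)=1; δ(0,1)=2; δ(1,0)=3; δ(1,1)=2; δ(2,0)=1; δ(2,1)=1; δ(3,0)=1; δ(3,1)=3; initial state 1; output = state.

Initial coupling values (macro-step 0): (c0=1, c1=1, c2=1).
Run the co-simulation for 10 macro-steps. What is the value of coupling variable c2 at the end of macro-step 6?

c2 at macro-step 6 = 1

macro 1: S0 reads c1=1 → after 1×micro: 0; S1 reads c2=1 → after 2×micro: 4; S2 reads c1=1 → after 1×micro: 2 ⇒ (c0=0, c1=4, c2=2)
macro 2: S0 reads c1=4 → after 1×micro: 2; S1 reads c2=2 → after 2×micro: 5; S2 reads c1=4 → after 1×micro: 1 ⇒ (c0=2, c1=5, c2=1)
macro 3: S0 reads c1=5 → after 1×micro: 2; S1 reads c2=1 → after 2×micro: 4; S2 reads c1=5 → after 1×micro: 2 ⇒ (c0=2, c1=4, c2=2)
macro 4: S0 reads c1=4 → after 1×micro: 0; S1 reads c2=2 → after 2×micro: 5; S2 reads c1=4 → after 1×micro: 1 ⇒ (c0=0, c1=5, c2=1)
macro 5: S0 reads c1=5 → after 1×micro: 1; S1 reads c2=1 → after 2×micro: 4; S2 reads c1=5 → after 1×micro: 2 ⇒ (c0=1, c1=4, c2=2)
macro 6: S0 reads c1=4 → after 1×micro: 1; S1 reads c2=2 → after 2×micro: 5; S2 reads c1=4 → after 1×micro: 1 ⇒ (c0=1, c1=5, c2=1)
macro 7: S0 reads c1=5 → after 1×micro: 0; S1 reads c2=1 → after 2×micro: 4; S2 reads c1=5 → after 1×micro: 2 ⇒ (c0=0, c1=4, c2=2)
macro 8: S0 reads c1=4 → after 1×micro: 2; S1 reads c2=2 → after 2×micro: 5; S2 reads c1=4 → after 1×micro: 1 ⇒ (c0=2, c1=5, c2=1)
macro 9: S0 reads c1=5 → after 1×micro: 2; S1 reads c2=1 → after 2×micro: 4; S2 reads c1=5 → after 1×micro: 2 ⇒ (c0=2, c1=4, c2=2)
macro 10: S0 reads c1=4 → after 1×micro: 0; S1 reads c2=2 → after 2×micro: 5; S2 reads c1=4 → after 1×micro: 1 ⇒ (c0=0, c1=5, c2=1)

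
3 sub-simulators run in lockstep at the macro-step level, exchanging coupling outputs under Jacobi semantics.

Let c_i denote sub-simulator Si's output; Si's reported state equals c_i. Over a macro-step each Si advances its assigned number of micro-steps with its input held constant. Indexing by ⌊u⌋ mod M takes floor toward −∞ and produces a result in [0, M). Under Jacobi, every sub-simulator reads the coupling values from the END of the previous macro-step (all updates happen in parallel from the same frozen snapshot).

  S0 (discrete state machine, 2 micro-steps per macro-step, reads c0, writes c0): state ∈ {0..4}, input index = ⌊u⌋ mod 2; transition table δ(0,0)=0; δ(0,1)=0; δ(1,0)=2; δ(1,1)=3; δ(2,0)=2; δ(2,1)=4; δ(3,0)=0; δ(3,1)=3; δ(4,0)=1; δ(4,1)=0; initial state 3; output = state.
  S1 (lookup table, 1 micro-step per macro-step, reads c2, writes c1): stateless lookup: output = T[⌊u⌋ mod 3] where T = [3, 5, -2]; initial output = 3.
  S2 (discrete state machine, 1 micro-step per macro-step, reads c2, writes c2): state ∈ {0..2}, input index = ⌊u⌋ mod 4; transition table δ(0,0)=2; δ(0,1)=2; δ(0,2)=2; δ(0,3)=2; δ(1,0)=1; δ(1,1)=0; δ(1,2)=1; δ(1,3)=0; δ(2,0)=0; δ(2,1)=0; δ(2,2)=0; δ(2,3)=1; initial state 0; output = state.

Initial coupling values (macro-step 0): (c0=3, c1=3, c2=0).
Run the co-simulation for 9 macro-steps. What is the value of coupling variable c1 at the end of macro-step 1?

macro 1: S0 reads c0=3 → after 2×micro: 3; S1 reads c2=0 → after 1×micro: 3; S2 reads c2=0 → after 1×micro: 2 ⇒ (c0=3, c1=3, c2=2)
macro 2: S0 reads c0=3 → after 2×micro: 3; S1 reads c2=2 → after 1×micro: -2; S2 reads c2=2 → after 1×micro: 0 ⇒ (c0=3, c1=-2, c2=0)
macro 3: S0 reads c0=3 → after 2×micro: 3; S1 reads c2=0 → after 1×micro: 3; S2 reads c2=0 → after 1×micro: 2 ⇒ (c0=3, c1=3, c2=2)
macro 4: S0 reads c0=3 → after 2×micro: 3; S1 reads c2=2 → after 1×micro: -2; S2 reads c2=2 → after 1×micro: 0 ⇒ (c0=3, c1=-2, c2=0)
macro 5: S0 reads c0=3 → after 2×micro: 3; S1 reads c2=0 → after 1×micro: 3; S2 reads c2=0 → after 1×micro: 2 ⇒ (c0=3, c1=3, c2=2)
macro 6: S0 reads c0=3 → after 2×micro: 3; S1 reads c2=2 → after 1×micro: -2; S2 reads c2=2 → after 1×micro: 0 ⇒ (c0=3, c1=-2, c2=0)
macro 7: S0 reads c0=3 → after 2×micro: 3; S1 reads c2=0 → after 1×micro: 3; S2 reads c2=0 → after 1×micro: 2 ⇒ (c0=3, c1=3, c2=2)
macro 8: S0 reads c0=3 → after 2×micro: 3; S1 reads c2=2 → after 1×micro: -2; S2 reads c2=2 → after 1×micro: 0 ⇒ (c0=3, c1=-2, c2=0)
macro 9: S0 reads c0=3 → after 2×micro: 3; S1 reads c2=0 → after 1×micro: 3; S2 reads c2=0 → after 1×micro: 2 ⇒ (c0=3, c1=3, c2=2)

c1 at macro-step 1 = 3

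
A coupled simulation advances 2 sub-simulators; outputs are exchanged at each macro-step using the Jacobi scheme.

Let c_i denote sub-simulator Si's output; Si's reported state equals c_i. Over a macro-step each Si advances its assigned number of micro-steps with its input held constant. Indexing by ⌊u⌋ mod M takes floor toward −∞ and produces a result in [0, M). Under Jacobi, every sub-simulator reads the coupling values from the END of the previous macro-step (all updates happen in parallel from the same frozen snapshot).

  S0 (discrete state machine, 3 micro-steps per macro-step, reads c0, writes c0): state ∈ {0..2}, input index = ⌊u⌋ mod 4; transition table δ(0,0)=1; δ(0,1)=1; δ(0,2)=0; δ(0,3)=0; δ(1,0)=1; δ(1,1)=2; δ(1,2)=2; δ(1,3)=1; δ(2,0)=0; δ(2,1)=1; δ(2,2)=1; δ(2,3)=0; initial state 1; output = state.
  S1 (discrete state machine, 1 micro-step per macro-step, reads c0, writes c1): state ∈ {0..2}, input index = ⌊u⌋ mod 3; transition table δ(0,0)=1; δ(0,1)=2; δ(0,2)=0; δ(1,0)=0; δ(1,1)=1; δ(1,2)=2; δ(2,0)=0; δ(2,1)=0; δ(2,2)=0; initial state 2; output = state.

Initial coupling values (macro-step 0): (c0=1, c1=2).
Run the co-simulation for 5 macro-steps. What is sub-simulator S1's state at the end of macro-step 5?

macro 1: S0 reads c0=1 → after 3×micro: 2; S1 reads c0=1 → after 1×micro: 0 ⇒ (c0=2, c1=0)
macro 2: S0 reads c0=2 → after 3×micro: 1; S1 reads c0=2 → after 1×micro: 0 ⇒ (c0=1, c1=0)
macro 3: S0 reads c0=1 → after 3×micro: 2; S1 reads c0=1 → after 1×micro: 2 ⇒ (c0=2, c1=2)
macro 4: S0 reads c0=2 → after 3×micro: 1; S1 reads c0=2 → after 1×micro: 0 ⇒ (c0=1, c1=0)
macro 5: S0 reads c0=1 → after 3×micro: 2; S1 reads c0=1 → after 1×micro: 2 ⇒ (c0=2, c1=2)

S1 state at macro-step 5 = 2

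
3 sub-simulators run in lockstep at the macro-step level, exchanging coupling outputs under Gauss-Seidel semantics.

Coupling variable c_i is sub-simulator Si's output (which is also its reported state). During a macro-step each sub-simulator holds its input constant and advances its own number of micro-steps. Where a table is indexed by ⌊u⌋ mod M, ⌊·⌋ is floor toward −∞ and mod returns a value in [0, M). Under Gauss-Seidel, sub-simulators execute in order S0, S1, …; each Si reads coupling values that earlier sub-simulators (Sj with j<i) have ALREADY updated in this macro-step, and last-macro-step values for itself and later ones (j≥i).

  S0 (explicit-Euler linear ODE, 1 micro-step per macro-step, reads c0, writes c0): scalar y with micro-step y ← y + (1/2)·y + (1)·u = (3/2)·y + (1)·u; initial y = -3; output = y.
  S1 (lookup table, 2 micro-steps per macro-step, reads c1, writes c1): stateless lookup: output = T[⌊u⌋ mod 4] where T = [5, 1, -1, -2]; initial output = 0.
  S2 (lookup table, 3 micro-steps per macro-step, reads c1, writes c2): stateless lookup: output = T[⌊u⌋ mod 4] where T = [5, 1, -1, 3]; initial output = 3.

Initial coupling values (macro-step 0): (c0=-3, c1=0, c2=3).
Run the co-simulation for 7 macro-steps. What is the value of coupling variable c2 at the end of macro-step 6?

c2 at macro-step 6 = 1

macro 1: S0 reads c0=-3 → after 1×micro: -15/2; S1 reads c1=0 → after 2×micro: 5; S2 reads c1=5 → after 3×micro: 1 ⇒ (c0=-15/2, c1=5, c2=1)
macro 2: S0 reads c0=-15/2 → after 1×micro: -75/4; S1 reads c1=5 → after 2×micro: 1; S2 reads c1=1 → after 3×micro: 1 ⇒ (c0=-75/4, c1=1, c2=1)
macro 3: S0 reads c0=-75/4 → after 1×micro: -375/8; S1 reads c1=1 → after 2×micro: 1; S2 reads c1=1 → after 3×micro: 1 ⇒ (c0=-375/8, c1=1, c2=1)
macro 4: S0 reads c0=-375/8 → after 1×micro: -1875/16; S1 reads c1=1 → after 2×micro: 1; S2 reads c1=1 → after 3×micro: 1 ⇒ (c0=-1875/16, c1=1, c2=1)
macro 5: S0 reads c0=-1875/16 → after 1×micro: -9375/32; S1 reads c1=1 → after 2×micro: 1; S2 reads c1=1 → after 3×micro: 1 ⇒ (c0=-9375/32, c1=1, c2=1)
macro 6: S0 reads c0=-9375/32 → after 1×micro: -46875/64; S1 reads c1=1 → after 2×micro: 1; S2 reads c1=1 → after 3×micro: 1 ⇒ (c0=-46875/64, c1=1, c2=1)
macro 7: S0 reads c0=-46875/64 → after 1×micro: -234375/128; S1 reads c1=1 → after 2×micro: 1; S2 reads c1=1 → after 3×micro: 1 ⇒ (c0=-234375/128, c1=1, c2=1)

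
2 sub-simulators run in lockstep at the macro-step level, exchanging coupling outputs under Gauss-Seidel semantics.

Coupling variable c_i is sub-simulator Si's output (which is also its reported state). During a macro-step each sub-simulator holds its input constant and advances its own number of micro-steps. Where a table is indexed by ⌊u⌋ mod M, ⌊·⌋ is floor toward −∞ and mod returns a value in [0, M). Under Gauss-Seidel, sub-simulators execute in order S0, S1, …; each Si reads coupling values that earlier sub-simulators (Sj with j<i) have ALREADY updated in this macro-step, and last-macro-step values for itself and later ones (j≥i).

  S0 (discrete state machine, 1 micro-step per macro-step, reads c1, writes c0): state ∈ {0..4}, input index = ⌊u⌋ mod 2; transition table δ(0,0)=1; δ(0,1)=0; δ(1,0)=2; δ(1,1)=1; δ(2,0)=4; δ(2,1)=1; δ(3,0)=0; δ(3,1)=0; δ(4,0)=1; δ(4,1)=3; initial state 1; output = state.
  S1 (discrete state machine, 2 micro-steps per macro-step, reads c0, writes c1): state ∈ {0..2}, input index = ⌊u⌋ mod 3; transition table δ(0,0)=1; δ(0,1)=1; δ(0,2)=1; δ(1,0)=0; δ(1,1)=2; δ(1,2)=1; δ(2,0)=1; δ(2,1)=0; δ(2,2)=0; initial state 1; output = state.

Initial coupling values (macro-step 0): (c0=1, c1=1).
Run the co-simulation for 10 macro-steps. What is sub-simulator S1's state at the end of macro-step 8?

macro 1: S0 reads c1=1 → after 1×micro: 1; S1 reads c0=1 → after 2×micro: 0 ⇒ (c0=1, c1=0)
macro 2: S0 reads c1=0 → after 1×micro: 2; S1 reads c0=2 → after 2×micro: 1 ⇒ (c0=2, c1=1)
macro 3: S0 reads c1=1 → after 1×micro: 1; S1 reads c0=1 → after 2×micro: 0 ⇒ (c0=1, c1=0)
macro 4: S0 reads c1=0 → after 1×micro: 2; S1 reads c0=2 → after 2×micro: 1 ⇒ (c0=2, c1=1)
macro 5: S0 reads c1=1 → after 1×micro: 1; S1 reads c0=1 → after 2×micro: 0 ⇒ (c0=1, c1=0)
macro 6: S0 reads c1=0 → after 1×micro: 2; S1 reads c0=2 → after 2×micro: 1 ⇒ (c0=2, c1=1)
macro 7: S0 reads c1=1 → after 1×micro: 1; S1 reads c0=1 → after 2×micro: 0 ⇒ (c0=1, c1=0)
macro 8: S0 reads c1=0 → after 1×micro: 2; S1 reads c0=2 → after 2×micro: 1 ⇒ (c0=2, c1=1)
macro 9: S0 reads c1=1 → after 1×micro: 1; S1 reads c0=1 → after 2×micro: 0 ⇒ (c0=1, c1=0)
macro 10: S0 reads c1=0 → after 1×micro: 2; S1 reads c0=2 → after 2×micro: 1 ⇒ (c0=2, c1=1)

S1 state at macro-step 8 = 1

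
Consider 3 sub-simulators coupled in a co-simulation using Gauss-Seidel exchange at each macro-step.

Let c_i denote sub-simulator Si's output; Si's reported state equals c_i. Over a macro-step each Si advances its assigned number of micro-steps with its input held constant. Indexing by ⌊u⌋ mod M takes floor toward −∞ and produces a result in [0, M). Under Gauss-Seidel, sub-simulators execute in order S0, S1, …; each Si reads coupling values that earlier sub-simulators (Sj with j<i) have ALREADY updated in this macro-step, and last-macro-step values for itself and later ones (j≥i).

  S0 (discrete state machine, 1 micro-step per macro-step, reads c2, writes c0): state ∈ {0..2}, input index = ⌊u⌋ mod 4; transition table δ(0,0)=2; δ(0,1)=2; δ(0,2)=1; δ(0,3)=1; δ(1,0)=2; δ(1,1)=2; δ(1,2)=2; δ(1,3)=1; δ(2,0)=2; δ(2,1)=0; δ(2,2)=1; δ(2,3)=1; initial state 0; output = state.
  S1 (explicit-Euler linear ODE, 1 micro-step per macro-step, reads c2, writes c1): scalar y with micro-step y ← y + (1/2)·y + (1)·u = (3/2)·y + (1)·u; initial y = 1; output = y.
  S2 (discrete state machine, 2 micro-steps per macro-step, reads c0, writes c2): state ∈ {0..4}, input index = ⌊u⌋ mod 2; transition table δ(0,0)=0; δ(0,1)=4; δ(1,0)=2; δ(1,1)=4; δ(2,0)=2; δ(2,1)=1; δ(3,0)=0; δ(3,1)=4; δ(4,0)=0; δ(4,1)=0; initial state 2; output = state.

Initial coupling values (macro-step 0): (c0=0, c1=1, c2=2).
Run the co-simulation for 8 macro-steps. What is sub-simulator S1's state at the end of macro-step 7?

S1 state at macro-step 7 = 8991/128

macro 1: S0 reads c2=2 → after 1×micro: 1; S1 reads c2=2 → after 1×micro: 7/2; S2 reads c0=1 → after 2×micro: 4 ⇒ (c0=1, c1=7/2, c2=4)
macro 2: S0 reads c2=4 → after 1×micro: 2; S1 reads c2=4 → after 1×micro: 37/4; S2 reads c0=2 → after 2×micro: 0 ⇒ (c0=2, c1=37/4, c2=0)
macro 3: S0 reads c2=0 → after 1×micro: 2; S1 reads c2=0 → after 1×micro: 111/8; S2 reads c0=2 → after 2×micro: 0 ⇒ (c0=2, c1=111/8, c2=0)
macro 4: S0 reads c2=0 → after 1×micro: 2; S1 reads c2=0 → after 1×micro: 333/16; S2 reads c0=2 → after 2×micro: 0 ⇒ (c0=2, c1=333/16, c2=0)
macro 5: S0 reads c2=0 → after 1×micro: 2; S1 reads c2=0 → after 1×micro: 999/32; S2 reads c0=2 → after 2×micro: 0 ⇒ (c0=2, c1=999/32, c2=0)
macro 6: S0 reads c2=0 → after 1×micro: 2; S1 reads c2=0 → after 1×micro: 2997/64; S2 reads c0=2 → after 2×micro: 0 ⇒ (c0=2, c1=2997/64, c2=0)
macro 7: S0 reads c2=0 → after 1×micro: 2; S1 reads c2=0 → after 1×micro: 8991/128; S2 reads c0=2 → after 2×micro: 0 ⇒ (c0=2, c1=8991/128, c2=0)
macro 8: S0 reads c2=0 → after 1×micro: 2; S1 reads c2=0 → after 1×micro: 26973/256; S2 reads c0=2 → after 2×micro: 0 ⇒ (c0=2, c1=26973/256, c2=0)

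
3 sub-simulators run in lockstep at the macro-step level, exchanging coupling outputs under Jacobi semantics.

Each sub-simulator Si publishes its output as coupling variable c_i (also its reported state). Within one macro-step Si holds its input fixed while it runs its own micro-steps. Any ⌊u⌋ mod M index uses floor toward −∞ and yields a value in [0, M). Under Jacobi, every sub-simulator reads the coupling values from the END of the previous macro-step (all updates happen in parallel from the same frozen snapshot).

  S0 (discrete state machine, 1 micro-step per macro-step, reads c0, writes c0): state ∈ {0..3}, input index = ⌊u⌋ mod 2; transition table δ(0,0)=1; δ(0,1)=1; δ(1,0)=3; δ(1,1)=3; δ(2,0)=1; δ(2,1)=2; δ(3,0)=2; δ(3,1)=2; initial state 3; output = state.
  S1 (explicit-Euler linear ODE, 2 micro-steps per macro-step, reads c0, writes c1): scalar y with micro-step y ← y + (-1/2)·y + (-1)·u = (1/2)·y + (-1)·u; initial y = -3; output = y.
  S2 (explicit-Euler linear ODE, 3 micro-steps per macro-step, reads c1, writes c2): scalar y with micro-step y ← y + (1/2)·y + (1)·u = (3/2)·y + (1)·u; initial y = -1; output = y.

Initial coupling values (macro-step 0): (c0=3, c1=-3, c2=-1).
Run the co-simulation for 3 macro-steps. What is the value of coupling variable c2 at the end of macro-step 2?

c2 at macro-step 2 = -5403/64

macro 1: S0 reads c0=3 → after 1×micro: 2; S1 reads c0=3 → after 2×micro: -21/4; S2 reads c1=-3 → after 3×micro: -141/8 ⇒ (c0=2, c1=-21/4, c2=-141/8)
macro 2: S0 reads c0=2 → after 1×micro: 1; S1 reads c0=2 → after 2×micro: -69/16; S2 reads c1=-21/4 → after 3×micro: -5403/64 ⇒ (c0=1, c1=-69/16, c2=-5403/64)
macro 3: S0 reads c0=1 → after 1×micro: 3; S1 reads c0=1 → after 2×micro: -165/64; S2 reads c1=-69/16 → after 3×micro: -156369/512 ⇒ (c0=3, c1=-165/64, c2=-156369/512)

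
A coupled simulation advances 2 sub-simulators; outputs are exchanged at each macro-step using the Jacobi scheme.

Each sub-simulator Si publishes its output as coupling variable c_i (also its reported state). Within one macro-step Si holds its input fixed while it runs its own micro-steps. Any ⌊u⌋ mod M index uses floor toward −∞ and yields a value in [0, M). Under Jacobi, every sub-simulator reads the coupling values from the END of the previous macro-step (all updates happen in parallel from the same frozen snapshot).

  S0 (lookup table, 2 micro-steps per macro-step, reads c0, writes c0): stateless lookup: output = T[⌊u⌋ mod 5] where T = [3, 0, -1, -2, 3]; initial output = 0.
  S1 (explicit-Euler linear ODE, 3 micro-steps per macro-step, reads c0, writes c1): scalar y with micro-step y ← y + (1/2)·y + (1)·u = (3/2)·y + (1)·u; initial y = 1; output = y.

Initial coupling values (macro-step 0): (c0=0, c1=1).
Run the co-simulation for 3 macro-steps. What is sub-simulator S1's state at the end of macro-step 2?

S1 state at macro-step 2 = 1641/64

macro 1: S0 reads c0=0 → after 2×micro: 3; S1 reads c0=0 → after 3×micro: 27/8 ⇒ (c0=3, c1=27/8)
macro 2: S0 reads c0=3 → after 2×micro: -2; S1 reads c0=3 → after 3×micro: 1641/64 ⇒ (c0=-2, c1=1641/64)
macro 3: S0 reads c0=-2 → after 2×micro: -2; S1 reads c0=-2 → after 3×micro: 39443/512 ⇒ (c0=-2, c1=39443/512)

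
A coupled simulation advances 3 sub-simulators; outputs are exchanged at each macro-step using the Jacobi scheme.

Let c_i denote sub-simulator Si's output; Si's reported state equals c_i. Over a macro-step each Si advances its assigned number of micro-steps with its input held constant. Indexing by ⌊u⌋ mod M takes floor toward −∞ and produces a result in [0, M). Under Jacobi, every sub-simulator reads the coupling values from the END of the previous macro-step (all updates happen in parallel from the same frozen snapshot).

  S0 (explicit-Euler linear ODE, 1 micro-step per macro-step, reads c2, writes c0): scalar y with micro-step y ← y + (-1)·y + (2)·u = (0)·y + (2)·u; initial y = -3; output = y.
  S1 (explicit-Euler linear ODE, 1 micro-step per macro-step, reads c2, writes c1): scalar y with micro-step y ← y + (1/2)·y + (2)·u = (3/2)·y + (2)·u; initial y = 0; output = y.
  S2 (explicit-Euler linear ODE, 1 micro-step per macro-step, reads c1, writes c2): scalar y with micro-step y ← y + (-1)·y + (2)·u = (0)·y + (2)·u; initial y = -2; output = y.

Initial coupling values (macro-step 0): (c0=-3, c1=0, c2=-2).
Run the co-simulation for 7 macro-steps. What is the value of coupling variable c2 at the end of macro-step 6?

c2 at macro-step 6 = -769/2

macro 1: S0 reads c2=-2 → after 1×micro: -4; S1 reads c2=-2 → after 1×micro: -4; S2 reads c1=0 → after 1×micro: 0 ⇒ (c0=-4, c1=-4, c2=0)
macro 2: S0 reads c2=0 → after 1×micro: 0; S1 reads c2=0 → after 1×micro: -6; S2 reads c1=-4 → after 1×micro: -8 ⇒ (c0=0, c1=-6, c2=-8)
macro 3: S0 reads c2=-8 → after 1×micro: -16; S1 reads c2=-8 → after 1×micro: -25; S2 reads c1=-6 → after 1×micro: -12 ⇒ (c0=-16, c1=-25, c2=-12)
macro 4: S0 reads c2=-12 → after 1×micro: -24; S1 reads c2=-12 → after 1×micro: -123/2; S2 reads c1=-25 → after 1×micro: -50 ⇒ (c0=-24, c1=-123/2, c2=-50)
macro 5: S0 reads c2=-50 → after 1×micro: -100; S1 reads c2=-50 → after 1×micro: -769/4; S2 reads c1=-123/2 → after 1×micro: -123 ⇒ (c0=-100, c1=-769/4, c2=-123)
macro 6: S0 reads c2=-123 → after 1×micro: -246; S1 reads c2=-123 → after 1×micro: -4275/8; S2 reads c1=-769/4 → after 1×micro: -769/2 ⇒ (c0=-246, c1=-4275/8, c2=-769/2)
macro 7: S0 reads c2=-769/2 → after 1×micro: -769; S1 reads c2=-769/2 → after 1×micro: -25129/16; S2 reads c1=-4275/8 → after 1×micro: -4275/4 ⇒ (c0=-769, c1=-25129/16, c2=-4275/4)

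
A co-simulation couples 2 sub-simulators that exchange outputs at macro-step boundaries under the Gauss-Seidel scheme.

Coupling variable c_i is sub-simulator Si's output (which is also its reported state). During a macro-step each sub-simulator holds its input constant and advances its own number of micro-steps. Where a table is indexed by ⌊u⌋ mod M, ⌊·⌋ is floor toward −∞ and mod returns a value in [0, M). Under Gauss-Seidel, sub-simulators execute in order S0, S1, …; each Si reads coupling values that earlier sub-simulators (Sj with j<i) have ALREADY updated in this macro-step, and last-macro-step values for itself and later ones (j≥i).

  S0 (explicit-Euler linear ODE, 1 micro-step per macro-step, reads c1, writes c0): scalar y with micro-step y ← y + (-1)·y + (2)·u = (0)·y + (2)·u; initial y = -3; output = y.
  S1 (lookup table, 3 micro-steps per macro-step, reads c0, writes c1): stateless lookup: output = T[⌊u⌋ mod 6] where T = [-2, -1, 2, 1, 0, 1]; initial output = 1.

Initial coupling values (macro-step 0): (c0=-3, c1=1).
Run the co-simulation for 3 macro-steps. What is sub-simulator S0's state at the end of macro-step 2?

macro 1: S0 reads c1=1 → after 1×micro: 2; S1 reads c0=2 → after 3×micro: 2 ⇒ (c0=2, c1=2)
macro 2: S0 reads c1=2 → after 1×micro: 4; S1 reads c0=4 → after 3×micro: 0 ⇒ (c0=4, c1=0)
macro 3: S0 reads c1=0 → after 1×micro: 0; S1 reads c0=0 → after 3×micro: -2 ⇒ (c0=0, c1=-2)

S0 state at macro-step 2 = 4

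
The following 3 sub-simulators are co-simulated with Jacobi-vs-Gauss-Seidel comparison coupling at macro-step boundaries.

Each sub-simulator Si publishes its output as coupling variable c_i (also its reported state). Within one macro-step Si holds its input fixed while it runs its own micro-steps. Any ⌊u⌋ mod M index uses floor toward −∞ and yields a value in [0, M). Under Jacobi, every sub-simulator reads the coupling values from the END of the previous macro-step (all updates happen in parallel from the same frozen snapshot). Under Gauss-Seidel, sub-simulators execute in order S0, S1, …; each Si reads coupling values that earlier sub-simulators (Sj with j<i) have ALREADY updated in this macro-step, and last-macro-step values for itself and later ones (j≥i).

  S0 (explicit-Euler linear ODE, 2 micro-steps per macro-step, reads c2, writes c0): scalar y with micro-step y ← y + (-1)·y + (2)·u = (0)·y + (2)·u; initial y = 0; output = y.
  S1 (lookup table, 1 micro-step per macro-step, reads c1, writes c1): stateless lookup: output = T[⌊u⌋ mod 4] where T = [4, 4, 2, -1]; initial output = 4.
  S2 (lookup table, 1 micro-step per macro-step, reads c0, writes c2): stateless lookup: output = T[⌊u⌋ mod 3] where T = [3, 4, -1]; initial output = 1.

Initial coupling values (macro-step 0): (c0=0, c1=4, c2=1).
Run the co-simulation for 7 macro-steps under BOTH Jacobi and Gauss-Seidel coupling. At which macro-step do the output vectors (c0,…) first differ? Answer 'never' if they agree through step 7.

first divergence at macro-step: 1

[Jacobi] macro 1: S0 reads c2=1 → after 2×micro: 2; S1 reads c1=4 → after 1×micro: 4; S2 reads c0=0 → after 1×micro: 3 ⇒ (c0=2, c1=4, c2=3)
[Jacobi] macro 2: S0 reads c2=3 → after 2×micro: 6; S1 reads c1=4 → after 1×micro: 4; S2 reads c0=2 → after 1×micro: -1 ⇒ (c0=6, c1=4, c2=-1)
[Jacobi] macro 3: S0 reads c2=-1 → after 2×micro: -2; S1 reads c1=4 → after 1×micro: 4; S2 reads c0=6 → after 1×micro: 3 ⇒ (c0=-2, c1=4, c2=3)
[Jacobi] macro 4: S0 reads c2=3 → after 2×micro: 6; S1 reads c1=4 → after 1×micro: 4; S2 reads c0=-2 → after 1×micro: 4 ⇒ (c0=6, c1=4, c2=4)
[Jacobi] macro 5: S0 reads c2=4 → after 2×micro: 8; S1 reads c1=4 → after 1×micro: 4; S2 reads c0=6 → after 1×micro: 3 ⇒ (c0=8, c1=4, c2=3)
[Jacobi] macro 6: S0 reads c2=3 → after 2×micro: 6; S1 reads c1=4 → after 1×micro: 4; S2 reads c0=8 → after 1×micro: -1 ⇒ (c0=6, c1=4, c2=-1)
[Jacobi] macro 7: S0 reads c2=-1 → after 2×micro: -2; S1 reads c1=4 → after 1×micro: 4; S2 reads c0=6 → after 1×micro: 3 ⇒ (c0=-2, c1=4, c2=3)
[Gauss-Seidel] macro 1: S0 reads c2=1 → after 2×micro: 2; S1 reads c1=4 → after 1×micro: 4; S2 reads c0=2 → after 1×micro: -1 ⇒ (c0=2, c1=4, c2=-1)
[Gauss-Seidel] macro 2: S0 reads c2=-1 → after 2×micro: -2; S1 reads c1=4 → after 1×micro: 4; S2 reads c0=-2 → after 1×micro: 4 ⇒ (c0=-2, c1=4, c2=4)
[Gauss-Seidel] macro 3: S0 reads c2=4 → after 2×micro: 8; S1 reads c1=4 → after 1×micro: 4; S2 reads c0=8 → after 1×micro: -1 ⇒ (c0=8, c1=4, c2=-1)
[Gauss-Seidel] macro 4: S0 reads c2=-1 → after 2×micro: -2; S1 reads c1=4 → after 1×micro: 4; S2 reads c0=-2 → after 1×micro: 4 ⇒ (c0=-2, c1=4, c2=4)
[Gauss-Seidel] macro 5: S0 reads c2=4 → after 2×micro: 8; S1 reads c1=4 → after 1×micro: 4; S2 reads c0=8 → after 1×micro: -1 ⇒ (c0=8, c1=4, c2=-1)
[Gauss-Seidel] macro 6: S0 reads c2=-1 → after 2×micro: -2; S1 reads c1=4 → after 1×micro: 4; S2 reads c0=-2 → after 1×micro: 4 ⇒ (c0=-2, c1=4, c2=4)
[Gauss-Seidel] macro 7: S0 reads c2=4 → after 2×micro: 8; S1 reads c1=4 → after 1×micro: 4; S2 reads c0=8 → after 1×micro: -1 ⇒ (c0=8, c1=4, c2=-1)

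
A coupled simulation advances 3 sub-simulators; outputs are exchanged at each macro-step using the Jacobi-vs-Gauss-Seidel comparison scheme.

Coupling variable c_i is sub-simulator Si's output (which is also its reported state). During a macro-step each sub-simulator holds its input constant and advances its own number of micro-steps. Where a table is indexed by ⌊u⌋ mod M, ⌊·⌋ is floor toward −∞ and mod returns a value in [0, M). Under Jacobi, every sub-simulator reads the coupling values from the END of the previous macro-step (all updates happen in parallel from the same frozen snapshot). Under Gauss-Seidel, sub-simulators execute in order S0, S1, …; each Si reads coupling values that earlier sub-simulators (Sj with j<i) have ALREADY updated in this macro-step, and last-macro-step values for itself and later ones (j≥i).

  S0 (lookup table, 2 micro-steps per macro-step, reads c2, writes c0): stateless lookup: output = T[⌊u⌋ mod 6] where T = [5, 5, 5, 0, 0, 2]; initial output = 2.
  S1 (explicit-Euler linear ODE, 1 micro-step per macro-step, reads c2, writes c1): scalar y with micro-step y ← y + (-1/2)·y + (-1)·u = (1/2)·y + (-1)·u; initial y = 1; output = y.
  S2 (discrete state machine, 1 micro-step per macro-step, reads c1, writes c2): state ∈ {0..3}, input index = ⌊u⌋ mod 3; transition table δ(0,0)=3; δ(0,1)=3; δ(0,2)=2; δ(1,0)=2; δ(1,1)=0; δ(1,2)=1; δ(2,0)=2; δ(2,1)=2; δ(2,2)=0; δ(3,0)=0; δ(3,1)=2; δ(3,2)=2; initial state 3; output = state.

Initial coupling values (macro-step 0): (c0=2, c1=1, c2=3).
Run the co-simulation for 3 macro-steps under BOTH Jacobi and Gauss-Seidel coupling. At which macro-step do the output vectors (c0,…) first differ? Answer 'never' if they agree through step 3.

[Jacobi] macro 1: S0 reads c2=3 → after 2×micro: 0; S1 reads c2=3 → after 1×micro: -5/2; S2 reads c1=1 → after 1×micro: 2 ⇒ (c0=0, c1=-5/2, c2=2)
[Jacobi] macro 2: S0 reads c2=2 → after 2×micro: 5; S1 reads c2=2 → after 1×micro: -13/4; S2 reads c1=-5/2 → after 1×micro: 2 ⇒ (c0=5, c1=-13/4, c2=2)
[Jacobi] macro 3: S0 reads c2=2 → after 2×micro: 5; S1 reads c2=2 → after 1×micro: -29/8; S2 reads c1=-13/4 → after 1×micro: 0 ⇒ (c0=5, c1=-29/8, c2=0)
[Gauss-Seidel] macro 1: S0 reads c2=3 → after 2×micro: 0; S1 reads c2=3 → after 1×micro: -5/2; S2 reads c1=-5/2 → after 1×micro: 0 ⇒ (c0=0, c1=-5/2, c2=0)
[Gauss-Seidel] macro 2: S0 reads c2=0 → after 2×micro: 5; S1 reads c2=0 → after 1×micro: -5/4; S2 reads c1=-5/4 → after 1×micro: 3 ⇒ (c0=5, c1=-5/4, c2=3)
[Gauss-Seidel] macro 3: S0 reads c2=3 → after 2×micro: 0; S1 reads c2=3 → after 1×micro: -29/8; S2 reads c1=-29/8 → after 1×micro: 2 ⇒ (c0=0, c1=-29/8, c2=2)

first divergence at macro-step: 1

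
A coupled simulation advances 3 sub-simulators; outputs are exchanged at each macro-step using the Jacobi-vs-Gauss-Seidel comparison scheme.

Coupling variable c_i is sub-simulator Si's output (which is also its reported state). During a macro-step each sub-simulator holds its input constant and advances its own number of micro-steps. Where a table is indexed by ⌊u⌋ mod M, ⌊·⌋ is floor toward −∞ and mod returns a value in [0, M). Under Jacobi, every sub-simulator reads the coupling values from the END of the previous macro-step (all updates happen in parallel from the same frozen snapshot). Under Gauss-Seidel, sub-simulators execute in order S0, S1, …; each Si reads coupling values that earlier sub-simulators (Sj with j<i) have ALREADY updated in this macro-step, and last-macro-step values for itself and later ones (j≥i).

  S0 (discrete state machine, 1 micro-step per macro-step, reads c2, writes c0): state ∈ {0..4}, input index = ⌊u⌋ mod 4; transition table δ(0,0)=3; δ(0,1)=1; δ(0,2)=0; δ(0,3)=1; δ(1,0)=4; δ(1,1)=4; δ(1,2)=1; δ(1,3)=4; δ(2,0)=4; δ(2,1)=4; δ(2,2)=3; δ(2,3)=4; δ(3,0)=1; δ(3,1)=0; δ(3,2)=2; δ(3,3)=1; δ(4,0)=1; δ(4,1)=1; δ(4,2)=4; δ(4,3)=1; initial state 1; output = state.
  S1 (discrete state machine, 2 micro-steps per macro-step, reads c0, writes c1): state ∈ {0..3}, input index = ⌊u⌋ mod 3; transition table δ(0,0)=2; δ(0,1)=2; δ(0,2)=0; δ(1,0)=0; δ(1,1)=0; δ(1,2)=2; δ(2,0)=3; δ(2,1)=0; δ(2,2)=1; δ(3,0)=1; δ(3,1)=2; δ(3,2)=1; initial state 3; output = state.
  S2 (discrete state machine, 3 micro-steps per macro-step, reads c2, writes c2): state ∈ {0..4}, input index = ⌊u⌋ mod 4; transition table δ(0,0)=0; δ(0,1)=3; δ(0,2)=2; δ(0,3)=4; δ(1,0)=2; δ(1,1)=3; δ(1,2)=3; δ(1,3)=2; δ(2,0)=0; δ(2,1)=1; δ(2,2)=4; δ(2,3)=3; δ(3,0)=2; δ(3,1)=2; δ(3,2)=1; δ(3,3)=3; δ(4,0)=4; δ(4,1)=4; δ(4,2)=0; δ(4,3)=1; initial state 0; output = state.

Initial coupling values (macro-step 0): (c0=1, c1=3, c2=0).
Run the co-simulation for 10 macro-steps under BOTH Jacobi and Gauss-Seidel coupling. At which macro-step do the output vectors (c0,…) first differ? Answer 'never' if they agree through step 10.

[Jacobi] macro 1: S0 reads c2=0 → after 1×micro: 4; S1 reads c0=1 → after 2×micro: 0; S2 reads c2=0 → after 3×micro: 0 ⇒ (c0=4, c1=0, c2=0)
[Jacobi] macro 2: S0 reads c2=0 → after 1×micro: 1; S1 reads c0=4 → after 2×micro: 0; S2 reads c2=0 → after 3×micro: 0 ⇒ (c0=1, c1=0, c2=0)
[Jacobi] macro 3: S0 reads c2=0 → after 1×micro: 4; S1 reads c0=1 → after 2×micro: 0; S2 reads c2=0 → after 3×micro: 0 ⇒ (c0=4, c1=0, c2=0)
[Jacobi] macro 4: S0 reads c2=0 → after 1×micro: 1; S1 reads c0=4 → after 2×micro: 0; S2 reads c2=0 → after 3×micro: 0 ⇒ (c0=1, c1=0, c2=0)
[Jacobi] macro 5: S0 reads c2=0 → after 1×micro: 4; S1 reads c0=1 → after 2×micro: 0; S2 reads c2=0 → after 3×micro: 0 ⇒ (c0=4, c1=0, c2=0)
[Jacobi] macro 6: S0 reads c2=0 → after 1×micro: 1; S1 reads c0=4 → after 2×micro: 0; S2 reads c2=0 → after 3×micro: 0 ⇒ (c0=1, c1=0, c2=0)
[Jacobi] macro 7: S0 reads c2=0 → after 1×micro: 4; S1 reads c0=1 → after 2×micro: 0; S2 reads c2=0 → after 3×micro: 0 ⇒ (c0=4, c1=0, c2=0)
[Jacobi] macro 8: S0 reads c2=0 → after 1×micro: 1; S1 reads c0=4 → after 2×micro: 0; S2 reads c2=0 → after 3×micro: 0 ⇒ (c0=1, c1=0, c2=0)
[Jacobi] macro 9: S0 reads c2=0 → after 1×micro: 4; S1 reads c0=1 → after 2×micro: 0; S2 reads c2=0 → after 3×micro: 0 ⇒ (c0=4, c1=0, c2=0)
[Jacobi] macro 10: S0 reads c2=0 → after 1×micro: 1; S1 reads c0=4 → after 2×micro: 0; S2 reads c2=0 → after 3×micro: 0 ⇒ (c0=1, c1=0, c2=0)
[Gauss-Seidel] macro 1: S0 reads c2=0 → after 1×micro: 4; S1 reads c0=4 → after 2×micro: 0; S2 reads c2=0 → after 3×micro: 0 ⇒ (c0=4, c1=0, c2=0)
[Gauss-Seidel] macro 2: S0 reads c2=0 → after 1×micro: 1; S1 reads c0=1 → after 2×micro: 0; S2 reads c2=0 → after 3×micro: 0 ⇒ (c0=1, c1=0, c2=0)
[Gauss-Seidel] macro 3: S0 reads c2=0 → after 1×micro: 4; S1 reads c0=4 → after 2×micro: 0; S2 reads c2=0 → after 3×micro: 0 ⇒ (c0=4, c1=0, c2=0)
[Gauss-Seidel] macro 4: S0 reads c2=0 → after 1×micro: 1; S1 reads c0=1 → after 2×micro: 0; S2 reads c2=0 → after 3×micro: 0 ⇒ (c0=1, c1=0, c2=0)
[Gauss-Seidel] macro 5: S0 reads c2=0 → after 1×micro: 4; S1 reads c0=4 → after 2×micro: 0; S2 reads c2=0 → after 3×micro: 0 ⇒ (c0=4, c1=0, c2=0)
[Gauss-Seidel] macro 6: S0 reads c2=0 → after 1×micro: 1; S1 reads c0=1 → after 2×micro: 0; S2 reads c2=0 → after 3×micro: 0 ⇒ (c0=1, c1=0, c2=0)
[Gauss-Seidel] macro 7: S0 reads c2=0 → after 1×micro: 4; S1 reads c0=4 → after 2×micro: 0; S2 reads c2=0 → after 3×micro: 0 ⇒ (c0=4, c1=0, c2=0)
[Gauss-Seidel] macro 8: S0 reads c2=0 → after 1×micro: 1; S1 reads c0=1 → after 2×micro: 0; S2 reads c2=0 → after 3×micro: 0 ⇒ (c0=1, c1=0, c2=0)
[Gauss-Seidel] macro 9: S0 reads c2=0 → after 1×micro: 4; S1 reads c0=4 → after 2×micro: 0; S2 reads c2=0 → after 3×micro: 0 ⇒ (c0=4, c1=0, c2=0)
[Gauss-Seidel] macro 10: S0 reads c2=0 → after 1×micro: 1; S1 reads c0=1 → after 2×micro: 0; S2 reads c2=0 → after 3×micro: 0 ⇒ (c0=1, c1=0, c2=0)

first divergence at macro-step: never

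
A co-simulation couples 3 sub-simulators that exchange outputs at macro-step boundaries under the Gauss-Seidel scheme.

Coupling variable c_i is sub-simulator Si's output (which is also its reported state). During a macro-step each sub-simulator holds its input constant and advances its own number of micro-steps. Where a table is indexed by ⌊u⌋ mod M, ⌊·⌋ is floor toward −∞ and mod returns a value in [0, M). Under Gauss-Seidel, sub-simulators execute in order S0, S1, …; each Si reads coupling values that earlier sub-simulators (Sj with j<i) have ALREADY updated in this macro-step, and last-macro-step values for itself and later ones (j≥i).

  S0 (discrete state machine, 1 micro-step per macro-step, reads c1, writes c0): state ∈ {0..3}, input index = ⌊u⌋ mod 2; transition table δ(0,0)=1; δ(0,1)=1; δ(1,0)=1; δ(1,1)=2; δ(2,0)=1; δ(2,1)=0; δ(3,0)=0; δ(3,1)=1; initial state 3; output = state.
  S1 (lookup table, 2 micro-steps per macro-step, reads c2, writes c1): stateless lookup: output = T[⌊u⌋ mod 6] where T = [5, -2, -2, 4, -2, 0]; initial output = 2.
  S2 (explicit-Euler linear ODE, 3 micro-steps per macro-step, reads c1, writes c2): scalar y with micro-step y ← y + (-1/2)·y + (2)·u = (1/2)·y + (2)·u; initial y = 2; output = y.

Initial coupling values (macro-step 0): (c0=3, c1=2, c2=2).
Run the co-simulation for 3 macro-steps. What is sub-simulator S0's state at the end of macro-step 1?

macro 1: S0 reads c1=2 → after 1×micro: 0; S1 reads c2=2 → after 2×micro: -2; S2 reads c1=-2 → after 3×micro: -27/4 ⇒ (c0=0, c1=-2, c2=-27/4)
macro 2: S0 reads c1=-2 → after 1×micro: 1; S1 reads c2=-27/4 → after 2×micro: 0; S2 reads c1=0 → after 3×micro: -27/32 ⇒ (c0=1, c1=0, c2=-27/32)
macro 3: S0 reads c1=0 → after 1×micro: 1; S1 reads c2=-27/32 → after 2×micro: 0; S2 reads c1=0 → after 3×micro: -27/256 ⇒ (c0=1, c1=0, c2=-27/256)

S0 state at macro-step 1 = 0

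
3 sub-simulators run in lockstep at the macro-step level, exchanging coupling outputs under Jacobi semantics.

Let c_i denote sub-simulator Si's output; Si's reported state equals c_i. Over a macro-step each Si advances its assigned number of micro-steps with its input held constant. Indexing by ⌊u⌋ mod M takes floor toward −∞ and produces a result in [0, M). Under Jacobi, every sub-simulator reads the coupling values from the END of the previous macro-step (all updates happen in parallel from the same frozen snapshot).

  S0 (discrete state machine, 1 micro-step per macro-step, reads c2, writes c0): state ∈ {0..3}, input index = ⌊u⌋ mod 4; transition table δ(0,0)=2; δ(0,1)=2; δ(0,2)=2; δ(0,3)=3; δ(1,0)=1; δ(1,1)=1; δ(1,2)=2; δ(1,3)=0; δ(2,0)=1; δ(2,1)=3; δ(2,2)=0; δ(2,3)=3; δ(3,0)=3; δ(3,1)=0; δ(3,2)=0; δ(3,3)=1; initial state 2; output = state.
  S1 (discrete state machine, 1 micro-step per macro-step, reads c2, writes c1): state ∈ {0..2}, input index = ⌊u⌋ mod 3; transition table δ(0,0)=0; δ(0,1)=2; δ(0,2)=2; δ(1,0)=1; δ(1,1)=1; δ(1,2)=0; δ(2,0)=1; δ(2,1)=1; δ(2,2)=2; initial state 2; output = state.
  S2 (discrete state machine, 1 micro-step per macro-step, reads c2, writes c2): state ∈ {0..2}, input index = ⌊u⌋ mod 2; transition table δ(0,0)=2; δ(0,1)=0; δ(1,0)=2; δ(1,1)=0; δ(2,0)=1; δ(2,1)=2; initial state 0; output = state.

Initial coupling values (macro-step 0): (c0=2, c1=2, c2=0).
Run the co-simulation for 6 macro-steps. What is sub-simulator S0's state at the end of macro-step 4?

macro 1: S0 reads c2=0 → after 1×micro: 1; S1 reads c2=0 → after 1×micro: 1; S2 reads c2=0 → after 1×micro: 2 ⇒ (c0=1, c1=1, c2=2)
macro 2: S0 reads c2=2 → after 1×micro: 2; S1 reads c2=2 → after 1×micro: 0; S2 reads c2=2 → after 1×micro: 1 ⇒ (c0=2, c1=0, c2=1)
macro 3: S0 reads c2=1 → after 1×micro: 3; S1 reads c2=1 → after 1×micro: 2; S2 reads c2=1 → after 1×micro: 0 ⇒ (c0=3, c1=2, c2=0)
macro 4: S0 reads c2=0 → after 1×micro: 3; S1 reads c2=0 → after 1×micro: 1; S2 reads c2=0 → after 1×micro: 2 ⇒ (c0=3, c1=1, c2=2)
macro 5: S0 reads c2=2 → after 1×micro: 0; S1 reads c2=2 → after 1×micro: 0; S2 reads c2=2 → after 1×micro: 1 ⇒ (c0=0, c1=0, c2=1)
macro 6: S0 reads c2=1 → after 1×micro: 2; S1 reads c2=1 → after 1×micro: 2; S2 reads c2=1 → after 1×micro: 0 ⇒ (c0=2, c1=2, c2=0)

S0 state at macro-step 4 = 3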